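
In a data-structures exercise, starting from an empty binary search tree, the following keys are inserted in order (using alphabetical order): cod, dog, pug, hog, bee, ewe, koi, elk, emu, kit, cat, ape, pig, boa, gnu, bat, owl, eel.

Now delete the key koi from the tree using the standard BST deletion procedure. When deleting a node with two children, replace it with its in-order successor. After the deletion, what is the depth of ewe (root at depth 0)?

cod: root
dog: right child of cod (depth 1)
pug: right child of dog (depth 2)
hog: left child of pug (depth 3)
bee: left child of cod (depth 1)
ewe: left child of hog (depth 4)
koi: right child of hog (depth 4)
elk: left child of ewe (depth 5)
emu: right child of elk (depth 6)
kit: left child of koi (depth 5)
cat: right child of bee (depth 2)
ape: left child of bee (depth 2)
pig: right child of koi (depth 5)
boa: left child of cat (depth 3)
gnu: right child of ewe (depth 5)
bat: right child of ape (depth 3)
owl: left child of pig (depth 6)
eel: left child of elk (depth 6)

Delete koi (two children — replace with in-order successor).
After deletion, path to ewe: cod → dog → pug → hog → ewe.

4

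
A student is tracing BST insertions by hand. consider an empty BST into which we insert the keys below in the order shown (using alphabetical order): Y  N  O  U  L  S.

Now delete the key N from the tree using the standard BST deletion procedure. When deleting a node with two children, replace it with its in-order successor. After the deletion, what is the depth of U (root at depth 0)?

Resulting structure (node: left, right):
  Y: L=N, R=–
  N: L=L, R=O
  O: L=–, R=U
  U: L=S, R=–
  L: L=–, R=–
  S: L=–, R=–

Delete N (two children — replace with in-order successor).
After deletion, path to U: Y → O → U.

2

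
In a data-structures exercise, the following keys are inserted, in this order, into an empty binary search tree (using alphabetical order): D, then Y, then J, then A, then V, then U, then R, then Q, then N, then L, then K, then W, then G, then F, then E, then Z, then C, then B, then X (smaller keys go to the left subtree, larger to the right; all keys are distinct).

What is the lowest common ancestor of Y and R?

Insert D: tree is empty, so D becomes the root.
Insert Y: Y > D → go right. Place as right child of D.
Insert J: J > D → go right; J < Y → go left. Place as left child of Y.
Insert A: A < D → go left. Place as left child of D.
Insert V: V > D → go right; V < Y → go left; V > J → go right. Place as right child of J.
Insert U: U > D → go right; U < Y → go left; U > J → go right; U < V → go left. Place as left child of V.
Insert R: R > D → go right; R < Y → go left; R > J → go right; R < V → go left; R < U → go left. Place as left child of U.
Insert Q: Q > D → go right; Q < Y → go left; Q > J → go right; Q < V → go left; Q < U → go left; Q < R → go left. Place as left child of R.
Insert N: N > D → go right; N < Y → go left; N > J → go right; N < V → go left; N < U → go left; N < R → go left; N < Q → go left. Place as left child of Q.
Insert L: L > D → go right; L < Y → go left; L > J → go right; L < V → go left; L < U → go left; L < R → go left; L < Q → go left; L < N → go left. Place as left child of N.
Insert K: K > D → go right; K < Y → go left; K > J → go right; K < V → go left; K < U → go left; K < R → go left; K < Q → go left; K < N → go left; K < L → go left. Place as left child of L.
Insert W: W > D → go right; W < Y → go left; W > J → go right; W > V → go right. Place as right child of V.
Insert G: G > D → go right; G < Y → go left; G < J → go left. Place as left child of J.
Insert F: F > D → go right; F < Y → go left; F < J → go left; F < G → go left. Place as left child of G.
Insert E: E > D → go right; E < Y → go left; E < J → go left; E < G → go left; E < F → go left. Place as left child of F.
Insert Z: Z > D → go right; Z > Y → go right. Place as right child of Y.
Insert C: C < D → go left; C > A → go right. Place as right child of A.
Insert B: B < D → go left; B > A → go right; B < C → go left. Place as left child of C.
Insert X: X > D → go right; X < Y → go left; X > J → go right; X > V → go right; X > W → go right. Place as right child of W.

Path to Y: D → Y
Path to R: D → Y → J → V → U → R
Y lies on both paths and is an ancestor of the other node.

Y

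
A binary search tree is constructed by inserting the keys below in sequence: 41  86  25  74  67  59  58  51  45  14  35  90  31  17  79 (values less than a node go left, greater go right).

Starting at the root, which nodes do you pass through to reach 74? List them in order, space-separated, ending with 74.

Insert 41: tree is empty, so 41 becomes the root.
Insert 86: 86 > 41 → go right. Place as right child of 41.
Insert 25: 25 < 41 → go left. Place as left child of 41.
Insert 74: 74 > 41 → go right; 74 < 86 → go left. Place as left child of 86.
Insert 67: 67 > 41 → go right; 67 < 86 → go left; 67 < 74 → go left. Place as left child of 74.
Insert 59: 59 > 41 → go right; 59 < 86 → go left; 59 < 74 → go left; 59 < 67 → go left. Place as left child of 67.
Insert 58: 58 > 41 → go right; 58 < 86 → go left; 58 < 74 → go left; 58 < 67 → go left; 58 < 59 → go left. Place as left child of 59.
Insert 51: 51 > 41 → go right; 51 < 86 → go left; 51 < 74 → go left; 51 < 67 → go left; 51 < 59 → go left; 51 < 58 → go left. Place as left child of 58.
Insert 45: 45 > 41 → go right; 45 < 86 → go left; 45 < 74 → go left; 45 < 67 → go left; 45 < 59 → go left; 45 < 58 → go left; 45 < 51 → go left. Place as left child of 51.
Insert 14: 14 < 41 → go left; 14 < 25 → go left. Place as left child of 25.
Insert 35: 35 < 41 → go left; 35 > 25 → go right. Place as right child of 25.
Insert 90: 90 > 41 → go right; 90 > 86 → go right. Place as right child of 86.
Insert 31: 31 < 41 → go left; 31 > 25 → go right; 31 < 35 → go left. Place as left child of 35.
Insert 17: 17 < 41 → go left; 17 < 25 → go left; 17 > 14 → go right. Place as right child of 14.
Insert 79: 79 > 41 → go right; 79 < 86 → go left; 79 > 74 → go right. Place as right child of 74.

41 86 74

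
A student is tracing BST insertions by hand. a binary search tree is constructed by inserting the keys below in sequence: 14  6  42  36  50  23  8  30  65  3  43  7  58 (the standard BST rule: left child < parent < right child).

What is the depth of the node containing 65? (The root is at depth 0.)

14: root
6: left child of 14 (depth 1)
42: right child of 14 (depth 1)
36: left child of 42 (depth 2)
50: right child of 42 (depth 2)
23: left child of 36 (depth 3)
8: right child of 6 (depth 2)
30: right child of 23 (depth 4)
65: right child of 50 (depth 3)
3: left child of 6 (depth 2)
43: left child of 50 (depth 3)
7: left child of 8 (depth 3)
58: left child of 65 (depth 4)

Path to 65: 14 → 42 → 50 → 65, which is 3 edges.

3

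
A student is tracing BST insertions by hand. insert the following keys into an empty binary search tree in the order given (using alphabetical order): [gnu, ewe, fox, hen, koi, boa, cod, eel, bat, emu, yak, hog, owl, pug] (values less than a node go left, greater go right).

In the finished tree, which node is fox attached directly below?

Insert gnu: tree is empty, so gnu becomes the root.
Insert ewe: ewe < gnu → go left. Place as left child of gnu.
Insert fox: fox < gnu → go left; fox > ewe → go right. Place as right child of ewe.
Insert hen: hen > gnu → go right. Place as right child of gnu.
Insert koi: koi > gnu → go right; koi > hen → go right. Place as right child of hen.
Insert boa: boa < gnu → go left; boa < ewe → go left. Place as left child of ewe.
Insert cod: cod < gnu → go left; cod < ewe → go left; cod > boa → go right. Place as right child of boa.
Insert eel: eel < gnu → go left; eel < ewe → go left; eel > boa → go right; eel > cod → go right. Place as right child of cod.
Insert bat: bat < gnu → go left; bat < ewe → go left; bat < boa → go left. Place as left child of boa.
Insert emu: emu < gnu → go left; emu < ewe → go left; emu > boa → go right; emu > cod → go right; emu > eel → go right. Place as right child of eel.
Insert yak: yak > gnu → go right; yak > hen → go right; yak > koi → go right. Place as right child of koi.
Insert hog: hog > gnu → go right; hog > hen → go right; hog < koi → go left. Place as left child of koi.
Insert owl: owl > gnu → go right; owl > hen → go right; owl > koi → go right; owl < yak → go left. Place as left child of yak.
Insert pug: pug > gnu → go right; pug > hen → go right; pug > koi → go right; pug < yak → go left; pug > owl → go right. Place as right child of owl.

ewe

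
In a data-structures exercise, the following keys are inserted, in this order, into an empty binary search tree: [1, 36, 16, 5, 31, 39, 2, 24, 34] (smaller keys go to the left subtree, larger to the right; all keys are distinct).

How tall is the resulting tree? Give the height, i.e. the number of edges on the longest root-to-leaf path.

4

1: root
36: right child of 1 (depth 1)
16: left child of 36 (depth 2)
5: left child of 16 (depth 3)
31: right child of 16 (depth 3)
39: right child of 36 (depth 2)
2: left child of 5 (depth 4)
24: left child of 31 (depth 4)
34: right child of 31 (depth 4)

The deepest node is 2 at depth 4.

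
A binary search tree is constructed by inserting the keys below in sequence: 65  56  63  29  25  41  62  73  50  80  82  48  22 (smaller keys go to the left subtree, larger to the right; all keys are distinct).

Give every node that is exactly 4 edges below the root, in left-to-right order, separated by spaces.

65: root
56: left child of 65 (depth 1)
63: right child of 56 (depth 2)
29: left child of 56 (depth 2)
25: left child of 29 (depth 3)
41: right child of 29 (depth 3)
62: left child of 63 (depth 3)
73: right child of 65 (depth 1)
50: right child of 41 (depth 4)
80: right child of 73 (depth 2)
82: right child of 80 (depth 3)
48: left child of 50 (depth 5)
22: left child of 25 (depth 4)

22 50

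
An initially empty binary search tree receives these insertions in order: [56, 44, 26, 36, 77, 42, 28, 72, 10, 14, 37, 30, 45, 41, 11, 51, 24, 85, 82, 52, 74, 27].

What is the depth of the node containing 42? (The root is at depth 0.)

4

Insert 56: tree is empty, so 56 becomes the root.
Insert 44: 44 < 56 → go left. Place as left child of 56.
Insert 26: 26 < 56 → go left; 26 < 44 → go left. Place as left child of 44.
Insert 36: 36 < 56 → go left; 36 < 44 → go left; 36 > 26 → go right. Place as right child of 26.
Insert 77: 77 > 56 → go right. Place as right child of 56.
Insert 42: 42 < 56 → go left; 42 < 44 → go left; 42 > 26 → go right; 42 > 36 → go right. Place as right child of 36.
Insert 28: 28 < 56 → go left; 28 < 44 → go left; 28 > 26 → go right; 28 < 36 → go left. Place as left child of 36.
Insert 72: 72 > 56 → go right; 72 < 77 → go left. Place as left child of 77.
Insert 10: 10 < 56 → go left; 10 < 44 → go left; 10 < 26 → go left. Place as left child of 26.
Insert 14: 14 < 56 → go left; 14 < 44 → go left; 14 < 26 → go left; 14 > 10 → go right. Place as right child of 10.
Insert 37: 37 < 56 → go left; 37 < 44 → go left; 37 > 26 → go right; 37 > 36 → go right; 37 < 42 → go left. Place as left child of 42.
Insert 30: 30 < 56 → go left; 30 < 44 → go left; 30 > 26 → go right; 30 < 36 → go left; 30 > 28 → go right. Place as right child of 28.
Insert 45: 45 < 56 → go left; 45 > 44 → go right. Place as right child of 44.
Insert 41: 41 < 56 → go left; 41 < 44 → go left; 41 > 26 → go right; 41 > 36 → go right; 41 < 42 → go left; 41 > 37 → go right. Place as right child of 37.
Insert 11: 11 < 56 → go left; 11 < 44 → go left; 11 < 26 → go left; 11 > 10 → go right; 11 < 14 → go left. Place as left child of 14.
Insert 51: 51 < 56 → go left; 51 > 44 → go right; 51 > 45 → go right. Place as right child of 45.
Insert 24: 24 < 56 → go left; 24 < 44 → go left; 24 < 26 → go left; 24 > 10 → go right; 24 > 14 → go right. Place as right child of 14.
Insert 85: 85 > 56 → go right; 85 > 77 → go right. Place as right child of 77.
Insert 82: 82 > 56 → go right; 82 > 77 → go right; 82 < 85 → go left. Place as left child of 85.
Insert 52: 52 < 56 → go left; 52 > 44 → go right; 52 > 45 → go right; 52 > 51 → go right. Place as right child of 51.
Insert 74: 74 > 56 → go right; 74 < 77 → go left; 74 > 72 → go right. Place as right child of 72.
Insert 27: 27 < 56 → go left; 27 < 44 → go left; 27 > 26 → go right; 27 < 36 → go left; 27 < 28 → go left. Place as left child of 28.

Path to 42: 56 → 44 → 26 → 36 → 42, which is 4 edges.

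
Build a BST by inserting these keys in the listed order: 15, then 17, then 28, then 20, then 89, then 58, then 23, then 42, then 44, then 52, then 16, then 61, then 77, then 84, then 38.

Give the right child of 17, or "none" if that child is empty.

Insert 15: tree is empty, so 15 becomes the root.
Insert 17: 17 > 15 → go right. Place as right child of 15.
Insert 28: 28 > 15 → go right; 28 > 17 → go right. Place as right child of 17.
Insert 20: 20 > 15 → go right; 20 > 17 → go right; 20 < 28 → go left. Place as left child of 28.
Insert 89: 89 > 15 → go right; 89 > 17 → go right; 89 > 28 → go right. Place as right child of 28.
Insert 58: 58 > 15 → go right; 58 > 17 → go right; 58 > 28 → go right; 58 < 89 → go left. Place as left child of 89.
Insert 23: 23 > 15 → go right; 23 > 17 → go right; 23 < 28 → go left; 23 > 20 → go right. Place as right child of 20.
Insert 42: 42 > 15 → go right; 42 > 17 → go right; 42 > 28 → go right; 42 < 89 → go left; 42 < 58 → go left. Place as left child of 58.
Insert 44: 44 > 15 → go right; 44 > 17 → go right; 44 > 28 → go right; 44 < 89 → go left; 44 < 58 → go left; 44 > 42 → go right. Place as right child of 42.
Insert 52: 52 > 15 → go right; 52 > 17 → go right; 52 > 28 → go right; 52 < 89 → go left; 52 < 58 → go left; 52 > 42 → go right; 52 > 44 → go right. Place as right child of 44.
Insert 16: 16 > 15 → go right; 16 < 17 → go left. Place as left child of 17.
Insert 61: 61 > 15 → go right; 61 > 17 → go right; 61 > 28 → go right; 61 < 89 → go left; 61 > 58 → go right. Place as right child of 58.
Insert 77: 77 > 15 → go right; 77 > 17 → go right; 77 > 28 → go right; 77 < 89 → go left; 77 > 58 → go right; 77 > 61 → go right. Place as right child of 61.
Insert 84: 84 > 15 → go right; 84 > 17 → go right; 84 > 28 → go right; 84 < 89 → go left; 84 > 58 → go right; 84 > 61 → go right; 84 > 77 → go right. Place as right child of 77.
Insert 38: 38 > 15 → go right; 38 > 17 → go right; 38 > 28 → go right; 38 < 89 → go left; 38 < 58 → go left; 38 < 42 → go left. Place as left child of 42.

28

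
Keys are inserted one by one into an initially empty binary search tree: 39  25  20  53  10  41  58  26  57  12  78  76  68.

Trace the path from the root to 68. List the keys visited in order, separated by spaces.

39: root
25: left child of 39 (depth 1)
20: left child of 25 (depth 2)
53: right child of 39 (depth 1)
10: left child of 20 (depth 3)
41: left child of 53 (depth 2)
58: right child of 53 (depth 2)
26: right child of 25 (depth 2)
57: left child of 58 (depth 3)
12: right child of 10 (depth 4)
78: right child of 58 (depth 3)
76: left child of 78 (depth 4)
68: left child of 76 (depth 5)

39 53 58 78 76 68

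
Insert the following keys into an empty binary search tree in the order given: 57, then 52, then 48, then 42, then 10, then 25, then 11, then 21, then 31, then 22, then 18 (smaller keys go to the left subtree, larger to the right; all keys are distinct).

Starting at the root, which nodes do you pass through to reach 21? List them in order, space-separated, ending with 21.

57 52 48 42 10 25 11 21

Resulting structure (node: left, right):
  57: L=52, R=–
  52: L=48, R=–
  48: L=42, R=–
  42: L=10, R=–
  10: L=–, R=25
  25: L=11, R=31
  11: L=–, R=21
  21: L=18, R=22
  31: L=–, R=–
  22: L=–, R=–
  18: L=–, R=–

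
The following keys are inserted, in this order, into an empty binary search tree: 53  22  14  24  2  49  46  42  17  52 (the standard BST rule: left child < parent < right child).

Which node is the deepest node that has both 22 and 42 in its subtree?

22

53: root
22: left child of 53 (depth 1)
14: left child of 22 (depth 2)
24: right child of 22 (depth 2)
2: left child of 14 (depth 3)
49: right child of 24 (depth 3)
46: left child of 49 (depth 4)
42: left child of 46 (depth 5)
17: right child of 14 (depth 3)
52: right child of 49 (depth 4)

Path to 22: 53 → 22
Path to 42: 53 → 22 → 24 → 49 → 46 → 42
22 lies on both paths and is an ancestor of the other node.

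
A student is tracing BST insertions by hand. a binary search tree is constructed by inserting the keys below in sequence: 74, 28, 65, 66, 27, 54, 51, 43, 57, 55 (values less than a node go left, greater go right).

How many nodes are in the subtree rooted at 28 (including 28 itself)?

9

74: root
28: left child of 74 (depth 1)
65: right child of 28 (depth 2)
66: right child of 65 (depth 3)
27: left child of 28 (depth 2)
54: left child of 65 (depth 3)
51: left child of 54 (depth 4)
43: left child of 51 (depth 5)
57: right child of 54 (depth 4)
55: left child of 57 (depth 5)

Subtree rooted at 28 contains: 28, 27, 65, 54, 51, 43, 57, 55, 66 — 9 nodes.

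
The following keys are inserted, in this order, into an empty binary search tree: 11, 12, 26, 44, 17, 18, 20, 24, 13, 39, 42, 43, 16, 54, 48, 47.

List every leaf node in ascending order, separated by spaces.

Insert 11: tree is empty, so 11 becomes the root.
Insert 12: 12 > 11 → go right. Place as right child of 11.
Insert 26: 26 > 11 → go right; 26 > 12 → go right. Place as right child of 12.
Insert 44: 44 > 11 → go right; 44 > 12 → go right; 44 > 26 → go right. Place as right child of 26.
Insert 17: 17 > 11 → go right; 17 > 12 → go right; 17 < 26 → go left. Place as left child of 26.
Insert 18: 18 > 11 → go right; 18 > 12 → go right; 18 < 26 → go left; 18 > 17 → go right. Place as right child of 17.
Insert 20: 20 > 11 → go right; 20 > 12 → go right; 20 < 26 → go left; 20 > 17 → go right; 20 > 18 → go right. Place as right child of 18.
Insert 24: 24 > 11 → go right; 24 > 12 → go right; 24 < 26 → go left; 24 > 17 → go right; 24 > 18 → go right; 24 > 20 → go right. Place as right child of 20.
Insert 13: 13 > 11 → go right; 13 > 12 → go right; 13 < 26 → go left; 13 < 17 → go left. Place as left child of 17.
Insert 39: 39 > 11 → go right; 39 > 12 → go right; 39 > 26 → go right; 39 < 44 → go left. Place as left child of 44.
Insert 42: 42 > 11 → go right; 42 > 12 → go right; 42 > 26 → go right; 42 < 44 → go left; 42 > 39 → go right. Place as right child of 39.
Insert 43: 43 > 11 → go right; 43 > 12 → go right; 43 > 26 → go right; 43 < 44 → go left; 43 > 39 → go right; 43 > 42 → go right. Place as right child of 42.
Insert 16: 16 > 11 → go right; 16 > 12 → go right; 16 < 26 → go left; 16 < 17 → go left; 16 > 13 → go right. Place as right child of 13.
Insert 54: 54 > 11 → go right; 54 > 12 → go right; 54 > 26 → go right; 54 > 44 → go right. Place as right child of 44.
Insert 48: 48 > 11 → go right; 48 > 12 → go right; 48 > 26 → go right; 48 > 44 → go right; 48 < 54 → go left. Place as left child of 54.
Insert 47: 47 > 11 → go right; 47 > 12 → go right; 47 > 26 → go right; 47 > 44 → go right; 47 < 54 → go left; 47 < 48 → go left. Place as left child of 48.

16 24 43 47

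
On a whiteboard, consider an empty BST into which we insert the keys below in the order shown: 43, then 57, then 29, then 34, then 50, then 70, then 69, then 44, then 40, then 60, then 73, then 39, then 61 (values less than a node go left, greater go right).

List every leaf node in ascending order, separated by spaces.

39 44 61 73

Insert 43: tree is empty, so 43 becomes the root.
Insert 57: 57 > 43 → go right. Place as right child of 43.
Insert 29: 29 < 43 → go left. Place as left child of 43.
Insert 34: 34 < 43 → go left; 34 > 29 → go right. Place as right child of 29.
Insert 50: 50 > 43 → go right; 50 < 57 → go left. Place as left child of 57.
Insert 70: 70 > 43 → go right; 70 > 57 → go right. Place as right child of 57.
Insert 69: 69 > 43 → go right; 69 > 57 → go right; 69 < 70 → go left. Place as left child of 70.
Insert 44: 44 > 43 → go right; 44 < 57 → go left; 44 < 50 → go left. Place as left child of 50.
Insert 40: 40 < 43 → go left; 40 > 29 → go right; 40 > 34 → go right. Place as right child of 34.
Insert 60: 60 > 43 → go right; 60 > 57 → go right; 60 < 70 → go left; 60 < 69 → go left. Place as left child of 69.
Insert 73: 73 > 43 → go right; 73 > 57 → go right; 73 > 70 → go right. Place as right child of 70.
Insert 39: 39 < 43 → go left; 39 > 29 → go right; 39 > 34 → go right; 39 < 40 → go left. Place as left child of 40.
Insert 61: 61 > 43 → go right; 61 > 57 → go right; 61 < 70 → go left; 61 < 69 → go left; 61 > 60 → go right. Place as right child of 60.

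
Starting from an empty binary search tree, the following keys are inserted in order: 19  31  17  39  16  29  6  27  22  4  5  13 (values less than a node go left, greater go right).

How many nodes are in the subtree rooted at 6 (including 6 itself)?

Insert 19: tree is empty, so 19 becomes the root.
Insert 31: 31 > 19 → go right. Place as right child of 19.
Insert 17: 17 < 19 → go left. Place as left child of 19.
Insert 39: 39 > 19 → go right; 39 > 31 → go right. Place as right child of 31.
Insert 16: 16 < 19 → go left; 16 < 17 → go left. Place as left child of 17.
Insert 29: 29 > 19 → go right; 29 < 31 → go left. Place as left child of 31.
Insert 6: 6 < 19 → go left; 6 < 17 → go left; 6 < 16 → go left. Place as left child of 16.
Insert 27: 27 > 19 → go right; 27 < 31 → go left; 27 < 29 → go left. Place as left child of 29.
Insert 22: 22 > 19 → go right; 22 < 31 → go left; 22 < 29 → go left; 22 < 27 → go left. Place as left child of 27.
Insert 4: 4 < 19 → go left; 4 < 17 → go left; 4 < 16 → go left; 4 < 6 → go left. Place as left child of 6.
Insert 5: 5 < 19 → go left; 5 < 17 → go left; 5 < 16 → go left; 5 < 6 → go left; 5 > 4 → go right. Place as right child of 4.
Insert 13: 13 < 19 → go left; 13 < 17 → go left; 13 < 16 → go left; 13 > 6 → go right. Place as right child of 6.

Subtree rooted at 6 contains: 6, 4, 5, 13 — 4 nodes.

4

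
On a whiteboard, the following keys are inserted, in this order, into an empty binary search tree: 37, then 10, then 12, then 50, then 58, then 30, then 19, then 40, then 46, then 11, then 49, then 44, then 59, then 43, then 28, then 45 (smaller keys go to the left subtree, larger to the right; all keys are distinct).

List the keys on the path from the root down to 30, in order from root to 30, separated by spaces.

37: root
10: left child of 37 (depth 1)
12: right child of 10 (depth 2)
50: right child of 37 (depth 1)
58: right child of 50 (depth 2)
30: right child of 12 (depth 3)
19: left child of 30 (depth 4)
40: left child of 50 (depth 2)
46: right child of 40 (depth 3)
11: left child of 12 (depth 3)
49: right child of 46 (depth 4)
44: left child of 46 (depth 4)
59: right child of 58 (depth 3)
43: left child of 44 (depth 5)
28: right child of 19 (depth 5)
45: right child of 44 (depth 5)

37 10 12 30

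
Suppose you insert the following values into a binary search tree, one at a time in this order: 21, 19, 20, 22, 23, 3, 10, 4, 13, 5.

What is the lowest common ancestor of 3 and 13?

3

Insert 21: tree is empty, so 21 becomes the root.
Insert 19: 19 < 21 → go left. Place as left child of 21.
Insert 20: 20 < 21 → go left; 20 > 19 → go right. Place as right child of 19.
Insert 22: 22 > 21 → go right. Place as right child of 21.
Insert 23: 23 > 21 → go right; 23 > 22 → go right. Place as right child of 22.
Insert 3: 3 < 21 → go left; 3 < 19 → go left. Place as left child of 19.
Insert 10: 10 < 21 → go left; 10 < 19 → go left; 10 > 3 → go right. Place as right child of 3.
Insert 4: 4 < 21 → go left; 4 < 19 → go left; 4 > 3 → go right; 4 < 10 → go left. Place as left child of 10.
Insert 13: 13 < 21 → go left; 13 < 19 → go left; 13 > 3 → go right; 13 > 10 → go right. Place as right child of 10.
Insert 5: 5 < 21 → go left; 5 < 19 → go left; 5 > 3 → go right; 5 < 10 → go left; 5 > 4 → go right. Place as right child of 4.

Path to 3: 21 → 19 → 3
Path to 13: 21 → 19 → 3 → 10 → 13
3 lies on both paths and is an ancestor of the other node.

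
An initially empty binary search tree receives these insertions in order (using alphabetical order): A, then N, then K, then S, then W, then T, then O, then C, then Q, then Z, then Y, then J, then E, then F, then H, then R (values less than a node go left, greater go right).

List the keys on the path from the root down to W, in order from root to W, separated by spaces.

A: root
N: right child of A (depth 1)
K: left child of N (depth 2)
S: right child of N (depth 2)
W: right child of S (depth 3)
T: left child of W (depth 4)
O: left child of S (depth 3)
C: left child of K (depth 3)
Q: right child of O (depth 4)
Z: right child of W (depth 4)
Y: left child of Z (depth 5)
J: right child of C (depth 4)
E: left child of J (depth 5)
F: right child of E (depth 6)
H: right child of F (depth 7)
R: right child of Q (depth 5)

A N S W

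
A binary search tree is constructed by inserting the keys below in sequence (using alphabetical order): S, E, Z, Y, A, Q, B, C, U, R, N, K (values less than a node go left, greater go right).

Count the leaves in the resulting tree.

4

S: root
E: left child of S (depth 1)
Z: right child of S (depth 1)
Y: left child of Z (depth 2)
A: left child of E (depth 2)
Q: right child of E (depth 2)
B: right child of A (depth 3)
C: right child of B (depth 4)
U: left child of Y (depth 3)
R: right child of Q (depth 3)
N: left child of Q (depth 3)
K: left child of N (depth 4)

Leaves: C, K, R, U — 4 in total.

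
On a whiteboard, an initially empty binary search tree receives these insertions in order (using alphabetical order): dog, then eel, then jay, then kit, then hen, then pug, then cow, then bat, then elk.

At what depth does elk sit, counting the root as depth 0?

4

Insert dog: tree is empty, so dog becomes the root.
Insert eel: eel > dog → go right. Place as right child of dog.
Insert jay: jay > dog → go right; jay > eel → go right. Place as right child of eel.
Insert kit: kit > dog → go right; kit > eel → go right; kit > jay → go right. Place as right child of jay.
Insert hen: hen > dog → go right; hen > eel → go right; hen < jay → go left. Place as left child of jay.
Insert pug: pug > dog → go right; pug > eel → go right; pug > jay → go right; pug > kit → go right. Place as right child of kit.
Insert cow: cow < dog → go left. Place as left child of dog.
Insert bat: bat < dog → go left; bat < cow → go left. Place as left child of cow.
Insert elk: elk > dog → go right; elk > eel → go right; elk < jay → go left; elk < hen → go left. Place as left child of hen.

Path to elk: dog → eel → jay → hen → elk, which is 4 edges.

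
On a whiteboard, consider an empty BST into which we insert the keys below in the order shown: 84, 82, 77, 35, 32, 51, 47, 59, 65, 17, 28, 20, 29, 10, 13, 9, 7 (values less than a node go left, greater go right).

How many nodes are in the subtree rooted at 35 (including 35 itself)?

14

Resulting structure (node: left, right):
  84: L=82, R=–
  82: L=77, R=–
  77: L=35, R=–
  35: L=32, R=51
  32: L=17, R=–
  51: L=47, R=59
  47: L=–, R=–
  59: L=–, R=65
  65: L=–, R=–
  17: L=10, R=28
  28: L=20, R=29
  20: L=–, R=–
  29: L=–, R=–
  10: L=9, R=13
  13: L=–, R=–
  9: L=7, R=–
  7: L=–, R=–

Subtree rooted at 35 contains: 35, 32, 17, 10, 9, 7, 13, 28, 20, 29, 51, 47, 59, 65 — 14 nodes.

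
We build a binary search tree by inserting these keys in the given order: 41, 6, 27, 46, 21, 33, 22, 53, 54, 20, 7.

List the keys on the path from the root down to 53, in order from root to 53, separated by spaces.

Insert 41: tree is empty, so 41 becomes the root.
Insert 6: 6 < 41 → go left. Place as left child of 41.
Insert 27: 27 < 41 → go left; 27 > 6 → go right. Place as right child of 6.
Insert 46: 46 > 41 → go right. Place as right child of 41.
Insert 21: 21 < 41 → go left; 21 > 6 → go right; 21 < 27 → go left. Place as left child of 27.
Insert 33: 33 < 41 → go left; 33 > 6 → go right; 33 > 27 → go right. Place as right child of 27.
Insert 22: 22 < 41 → go left; 22 > 6 → go right; 22 < 27 → go left; 22 > 21 → go right. Place as right child of 21.
Insert 53: 53 > 41 → go right; 53 > 46 → go right. Place as right child of 46.
Insert 54: 54 > 41 → go right; 54 > 46 → go right; 54 > 53 → go right. Place as right child of 53.
Insert 20: 20 < 41 → go left; 20 > 6 → go right; 20 < 27 → go left; 20 < 21 → go left. Place as left child of 21.
Insert 7: 7 < 41 → go left; 7 > 6 → go right; 7 < 27 → go left; 7 < 21 → go left; 7 < 20 → go left. Place as left child of 20.

41 46 53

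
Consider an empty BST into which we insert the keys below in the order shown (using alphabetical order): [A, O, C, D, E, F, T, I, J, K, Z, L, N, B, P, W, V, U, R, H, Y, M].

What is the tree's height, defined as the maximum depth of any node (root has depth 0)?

Insert A: tree is empty, so A becomes the root.
Insert O: O > A → go right. Place as right child of A.
Insert C: C > A → go right; C < O → go left. Place as left child of O.
Insert D: D > A → go right; D < O → go left; D > C → go right. Place as right child of C.
Insert E: E > A → go right; E < O → go left; E > C → go right; E > D → go right. Place as right child of D.
Insert F: F > A → go right; F < O → go left; F > C → go right; F > D → go right; F > E → go right. Place as right child of E.
Insert T: T > A → go right; T > O → go right. Place as right child of O.
Insert I: I > A → go right; I < O → go left; I > C → go right; I > D → go right; I > E → go right; I > F → go right. Place as right child of F.
Insert J: J > A → go right; J < O → go left; J > C → go right; J > D → go right; J > E → go right; J > F → go right; J > I → go right. Place as right child of I.
Insert K: K > A → go right; K < O → go left; K > C → go right; K > D → go right; K > E → go right; K > F → go right; K > I → go right; K > J → go right. Place as right child of J.
Insert Z: Z > A → go right; Z > O → go right; Z > T → go right. Place as right child of T.
Insert L: L > A → go right; L < O → go left; L > C → go right; L > D → go right; L > E → go right; L > F → go right; L > I → go right; L > J → go right; L > K → go right. Place as right child of K.
Insert N: N > A → go right; N < O → go left; N > C → go right; N > D → go right; N > E → go right; N > F → go right; N > I → go right; N > J → go right; N > K → go right; N > L → go right. Place as right child of L.
Insert B: B > A → go right; B < O → go left; B < C → go left. Place as left child of C.
Insert P: P > A → go right; P > O → go right; P < T → go left. Place as left child of T.
Insert W: W > A → go right; W > O → go right; W > T → go right; W < Z → go left. Place as left child of Z.
Insert V: V > A → go right; V > O → go right; V > T → go right; V < Z → go left; V < W → go left. Place as left child of W.
Insert U: U > A → go right; U > O → go right; U > T → go right; U < Z → go left; U < W → go left; U < V → go left. Place as left child of V.
Insert R: R > A → go right; R > O → go right; R < T → go left; R > P → go right. Place as right child of P.
Insert H: H > A → go right; H < O → go left; H > C → go right; H > D → go right; H > E → go right; H > F → go right; H < I → go left. Place as left child of I.
Insert Y: Y > A → go right; Y > O → go right; Y > T → go right; Y < Z → go left; Y > W → go right. Place as right child of W.
Insert M: M > A → go right; M < O → go left; M > C → go right; M > D → go right; M > E → go right; M > F → go right; M > I → go right; M > J → go right; M > K → go right; M > L → go right; M < N → go left. Place as left child of N.

The deepest node is M at depth 11.

11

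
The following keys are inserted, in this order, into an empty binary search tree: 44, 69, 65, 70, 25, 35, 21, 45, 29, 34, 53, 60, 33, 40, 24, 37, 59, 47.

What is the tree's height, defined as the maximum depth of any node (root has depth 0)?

44: root
69: right child of 44 (depth 1)
65: left child of 69 (depth 2)
70: right child of 69 (depth 2)
25: left child of 44 (depth 1)
35: right child of 25 (depth 2)
21: left child of 25 (depth 2)
45: left child of 65 (depth 3)
29: left child of 35 (depth 3)
34: right child of 29 (depth 4)
53: right child of 45 (depth 4)
60: right child of 53 (depth 5)
33: left child of 34 (depth 5)
40: right child of 35 (depth 3)
24: right child of 21 (depth 3)
37: left child of 40 (depth 4)
59: left child of 60 (depth 6)
47: left child of 53 (depth 5)

The deepest node is 59 at depth 6.

6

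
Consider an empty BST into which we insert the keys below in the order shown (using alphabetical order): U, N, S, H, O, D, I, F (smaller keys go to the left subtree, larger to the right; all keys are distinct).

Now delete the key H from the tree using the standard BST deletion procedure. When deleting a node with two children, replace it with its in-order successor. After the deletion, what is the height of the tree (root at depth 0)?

4

Resulting structure (node: left, right):
  U: L=N, R=–
  N: L=H, R=S
  S: L=O, R=–
  H: L=D, R=I
  O: L=–, R=–
  D: L=–, R=F
  I: L=–, R=–
  F: L=–, R=–

Delete H (two children — replace with in-order successor).
After deletion, deepest node is F at depth 4.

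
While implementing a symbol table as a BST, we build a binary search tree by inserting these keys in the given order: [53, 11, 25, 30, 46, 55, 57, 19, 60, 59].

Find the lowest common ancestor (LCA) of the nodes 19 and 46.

53: root
11: left child of 53 (depth 1)
25: right child of 11 (depth 2)
30: right child of 25 (depth 3)
46: right child of 30 (depth 4)
55: right child of 53 (depth 1)
57: right child of 55 (depth 2)
19: left child of 25 (depth 3)
60: right child of 57 (depth 3)
59: left child of 60 (depth 4)

Path to 19: 53 → 11 → 25 → 19
Path to 46: 53 → 11 → 25 → 30 → 46
The paths share a prefix ending at 25, then split left and right.

25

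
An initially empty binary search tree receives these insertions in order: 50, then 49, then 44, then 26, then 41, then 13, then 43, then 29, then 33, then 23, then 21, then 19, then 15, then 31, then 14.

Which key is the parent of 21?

23

50: root
49: left child of 50 (depth 1)
44: left child of 49 (depth 2)
26: left child of 44 (depth 3)
41: right child of 26 (depth 4)
13: left child of 26 (depth 4)
43: right child of 41 (depth 5)
29: left child of 41 (depth 5)
33: right child of 29 (depth 6)
23: right child of 13 (depth 5)
21: left child of 23 (depth 6)
19: left child of 21 (depth 7)
15: left child of 19 (depth 8)
31: left child of 33 (depth 7)
14: left child of 15 (depth 9)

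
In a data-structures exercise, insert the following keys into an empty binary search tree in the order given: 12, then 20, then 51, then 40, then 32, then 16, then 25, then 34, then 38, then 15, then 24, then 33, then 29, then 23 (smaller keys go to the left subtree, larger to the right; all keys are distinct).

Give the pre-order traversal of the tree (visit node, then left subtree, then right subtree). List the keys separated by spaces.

Insert 12: tree is empty, so 12 becomes the root.
Insert 20: 20 > 12 → go right. Place as right child of 12.
Insert 51: 51 > 12 → go right; 51 > 20 → go right. Place as right child of 20.
Insert 40: 40 > 12 → go right; 40 > 20 → go right; 40 < 51 → go left. Place as left child of 51.
Insert 32: 32 > 12 → go right; 32 > 20 → go right; 32 < 51 → go left; 32 < 40 → go left. Place as left child of 40.
Insert 16: 16 > 12 → go right; 16 < 20 → go left. Place as left child of 20.
Insert 25: 25 > 12 → go right; 25 > 20 → go right; 25 < 51 → go left; 25 < 40 → go left; 25 < 32 → go left. Place as left child of 32.
Insert 34: 34 > 12 → go right; 34 > 20 → go right; 34 < 51 → go left; 34 < 40 → go left; 34 > 32 → go right. Place as right child of 32.
Insert 38: 38 > 12 → go right; 38 > 20 → go right; 38 < 51 → go left; 38 < 40 → go left; 38 > 32 → go right; 38 > 34 → go right. Place as right child of 34.
Insert 15: 15 > 12 → go right; 15 < 20 → go left; 15 < 16 → go left. Place as left child of 16.
Insert 24: 24 > 12 → go right; 24 > 20 → go right; 24 < 51 → go left; 24 < 40 → go left; 24 < 32 → go left; 24 < 25 → go left. Place as left child of 25.
Insert 33: 33 > 12 → go right; 33 > 20 → go right; 33 < 51 → go left; 33 < 40 → go left; 33 > 32 → go right; 33 < 34 → go left. Place as left child of 34.
Insert 29: 29 > 12 → go right; 29 > 20 → go right; 29 < 51 → go left; 29 < 40 → go left; 29 < 32 → go left; 29 > 25 → go right. Place as right child of 25.
Insert 23: 23 > 12 → go right; 23 > 20 → go right; 23 < 51 → go left; 23 < 40 → go left; 23 < 32 → go left; 23 < 25 → go left; 23 < 24 → go left. Place as left child of 24.

12 20 16 15 51 40 32 25 24 23 29 34 33 38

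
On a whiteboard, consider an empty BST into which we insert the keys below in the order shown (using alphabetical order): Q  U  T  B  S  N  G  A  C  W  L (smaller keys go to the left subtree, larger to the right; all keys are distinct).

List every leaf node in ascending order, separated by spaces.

A C L S W

Resulting structure (node: left, right):
  Q: L=B, R=U
  U: L=T, R=W
  T: L=S, R=–
  B: L=A, R=N
  S: L=–, R=–
  N: L=G, R=–
  G: L=C, R=L
  A: L=–, R=–
  C: L=–, R=–
  W: L=–, R=–
  L: L=–, R=–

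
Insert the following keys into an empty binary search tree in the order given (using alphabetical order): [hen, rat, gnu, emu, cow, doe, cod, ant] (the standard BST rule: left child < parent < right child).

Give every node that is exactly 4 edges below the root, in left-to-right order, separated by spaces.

Resulting structure (node: left, right):
  hen: L=gnu, R=rat
  rat: L=–, R=–
  gnu: L=emu, R=–
  emu: L=cow, R=–
  cow: L=cod, R=doe
  doe: L=–, R=–
  cod: L=ant, R=–
  ant: L=–, R=–

cod doe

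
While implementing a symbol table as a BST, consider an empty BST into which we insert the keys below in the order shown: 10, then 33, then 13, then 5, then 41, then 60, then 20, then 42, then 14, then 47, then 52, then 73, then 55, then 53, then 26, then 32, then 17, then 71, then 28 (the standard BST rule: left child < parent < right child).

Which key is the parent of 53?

55

Insert 10: tree is empty, so 10 becomes the root.
Insert 33: 33 > 10 → go right. Place as right child of 10.
Insert 13: 13 > 10 → go right; 13 < 33 → go left. Place as left child of 33.
Insert 5: 5 < 10 → go left. Place as left child of 10.
Insert 41: 41 > 10 → go right; 41 > 33 → go right. Place as right child of 33.
Insert 60: 60 > 10 → go right; 60 > 33 → go right; 60 > 41 → go right. Place as right child of 41.
Insert 20: 20 > 10 → go right; 20 < 33 → go left; 20 > 13 → go right. Place as right child of 13.
Insert 42: 42 > 10 → go right; 42 > 33 → go right; 42 > 41 → go right; 42 < 60 → go left. Place as left child of 60.
Insert 14: 14 > 10 → go right; 14 < 33 → go left; 14 > 13 → go right; 14 < 20 → go left. Place as left child of 20.
Insert 47: 47 > 10 → go right; 47 > 33 → go right; 47 > 41 → go right; 47 < 60 → go left; 47 > 42 → go right. Place as right child of 42.
Insert 52: 52 > 10 → go right; 52 > 33 → go right; 52 > 41 → go right; 52 < 60 → go left; 52 > 42 → go right; 52 > 47 → go right. Place as right child of 47.
Insert 73: 73 > 10 → go right; 73 > 33 → go right; 73 > 41 → go right; 73 > 60 → go right. Place as right child of 60.
Insert 55: 55 > 10 → go right; 55 > 33 → go right; 55 > 41 → go right; 55 < 60 → go left; 55 > 42 → go right; 55 > 47 → go right; 55 > 52 → go right. Place as right child of 52.
Insert 53: 53 > 10 → go right; 53 > 33 → go right; 53 > 41 → go right; 53 < 60 → go left; 53 > 42 → go right; 53 > 47 → go right; 53 > 52 → go right; 53 < 55 → go left. Place as left child of 55.
Insert 26: 26 > 10 → go right; 26 < 33 → go left; 26 > 13 → go right; 26 > 20 → go right. Place as right child of 20.
Insert 32: 32 > 10 → go right; 32 < 33 → go left; 32 > 13 → go right; 32 > 20 → go right; 32 > 26 → go right. Place as right child of 26.
Insert 17: 17 > 10 → go right; 17 < 33 → go left; 17 > 13 → go right; 17 < 20 → go left; 17 > 14 → go right. Place as right child of 14.
Insert 71: 71 > 10 → go right; 71 > 33 → go right; 71 > 41 → go right; 71 > 60 → go right; 71 < 73 → go left. Place as left child of 73.
Insert 28: 28 > 10 → go right; 28 < 33 → go left; 28 > 13 → go right; 28 > 20 → go right; 28 > 26 → go right; 28 < 32 → go left. Place as left child of 32.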